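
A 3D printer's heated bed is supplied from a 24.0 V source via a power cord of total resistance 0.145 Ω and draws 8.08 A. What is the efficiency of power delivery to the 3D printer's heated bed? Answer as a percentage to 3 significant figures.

The power cord carries the full 8.08 A.
P_line = I² R_line = (8.080)² × 0.145 = 9.467 W
P_source = V I = 24.0 × 8.080 = 193.9 W; P_load = 184.5 W
η = P_load / P_source = 184.5 / 193.9 = 0.9512

95.1 %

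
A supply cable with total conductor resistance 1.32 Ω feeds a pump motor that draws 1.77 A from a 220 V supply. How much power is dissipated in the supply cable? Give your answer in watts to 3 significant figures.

Line loss is just I²R for the cable — we know both I and R_line directly.
The supply cable carries the full 1.77 A.
P_line = I² R_line = (1.770)² × 1.32 = 4.135 W

4.14 W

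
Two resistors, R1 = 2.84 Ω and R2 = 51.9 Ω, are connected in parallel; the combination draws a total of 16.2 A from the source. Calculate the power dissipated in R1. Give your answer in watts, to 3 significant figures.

The branches share the same voltage, but only the total current is given — find V from the equivalent resistance first.
1/R_eq = 1/2.84 + 1/51.9 ⇒ R_eq = 2.693 Ω
V = I_total × R_eq = 16.20 × 2.693 = 43.62 V
P_R1 = V² / R1 = (43.62)² / 2.84 = 670.0 W

670 W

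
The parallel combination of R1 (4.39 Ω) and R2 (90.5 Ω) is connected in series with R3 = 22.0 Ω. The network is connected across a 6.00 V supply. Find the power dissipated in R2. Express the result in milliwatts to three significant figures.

10.2 mW

Collapse the R1‖R2 pair into one equivalent R_p; then R_p and R3 form a series string.
R_p = (4.39×90.5)/(4.39+90.5) = 4.187 Ω
R_total = R_p + 22.0 = 4.187 + 22.0 = 26.19 Ω
I = V / R_total = 6.00 / 26.19 = 0.2291 A
Voltage across the parallel pair: V_p = I × R_p = 0.2291 × 4.187 = 0.9593 V
R2 has V_p across it, so P = V_p²/R2.
P_R2 = (0.9593)² / 90.5 = 0.01017 W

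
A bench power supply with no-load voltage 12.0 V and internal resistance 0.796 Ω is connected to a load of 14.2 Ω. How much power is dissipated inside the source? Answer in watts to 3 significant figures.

The source's internal resistance is just another series element carrying I; its dissipation is I²r.
I = ε / (r + R) = 12.0 / (0.796 + 14.2) = 0.8002 A
P_int = I² r = (0.8002)² × 0.796 = 0.5097 W

0.510 W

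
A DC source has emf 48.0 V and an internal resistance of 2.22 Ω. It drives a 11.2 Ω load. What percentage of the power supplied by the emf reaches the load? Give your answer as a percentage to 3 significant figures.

Efficiency is P_load / P_total. With a series r and R sharing the same I, P = I²R for each, so η = R/(R+r).
η = R / (R + r) = 11.2 / (11.2 + 2.22) = 0.8346

83.5 %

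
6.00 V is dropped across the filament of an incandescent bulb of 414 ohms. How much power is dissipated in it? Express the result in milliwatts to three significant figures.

87.0 mW

We know the drop across the element and its resistance — P = V²/R, one step.
P = (6.00 V)² / 414 Ω = 0.08696 W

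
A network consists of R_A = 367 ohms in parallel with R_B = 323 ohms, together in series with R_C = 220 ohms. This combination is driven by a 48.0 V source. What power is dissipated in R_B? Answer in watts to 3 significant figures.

Reduce the parallel combination to a single R_p; the circuit then becomes R_p in series with the remaining resistor.
R_p = (367×323)/(367+323) = 171.8 Ω
R_total = R_p + 220 = 171.8 + 220 = 391.8 Ω
I = V / R_total = 48.0 / 391.8 = 0.1225 A
Voltage across the parallel pair: V_p = I × R_p = 0.1225 × 171.8 = 21.05 V
R_B has V_p across it, so P = V_p²/R_B.
P_R_B = (21.05)² / 323 = 1.371 W

1.37 W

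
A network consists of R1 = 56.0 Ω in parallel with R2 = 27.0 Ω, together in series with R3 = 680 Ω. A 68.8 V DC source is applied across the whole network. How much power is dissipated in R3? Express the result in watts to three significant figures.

6.60 W

Reduce the parallel combination to a single R_p; the circuit then becomes R_p in series with the remaining resistor.
R_p = (56.0×27.0)/(56.0+27.0) = 18.22 Ω
R_total = R_p + 680 = 18.22 + 680 = 698.2 Ω
I = V / R_total = 68.8 / 698.2 = 0.09854 A
R3 carries the full series current, so P = I²R.
P_R3 = (0.09854)² × 680 = 6.602 W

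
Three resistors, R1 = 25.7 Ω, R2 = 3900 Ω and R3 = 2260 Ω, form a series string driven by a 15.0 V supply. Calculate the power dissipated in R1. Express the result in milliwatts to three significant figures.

0.151 mW

Since the resistors are in series they all carry the loop current I = V/R_total; the power in any one is I²R.
R_total = 25.7 + 3900 + 2260 = 6186 Ω
I = V / R_total = 15.0 / 6186 = 0.002425 A
P_R1 = I² × R1 = (0.002425)² × 25.7 = 0.0001511 W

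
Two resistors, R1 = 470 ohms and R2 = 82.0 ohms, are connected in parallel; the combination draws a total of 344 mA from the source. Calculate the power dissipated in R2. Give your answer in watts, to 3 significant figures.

7.03 W

Only the total current is stated, so first find the parallel equivalent to get the voltage across the combination.
1/R_eq = 1/470 + 1/82.0 ⇒ R_eq = 69.82 Ω
V = I_total × R_eq = 0.3440 × 69.82 = 24.02 V
P_R2 = V² / R2 = (24.02)² / 82.0 = 7.035 W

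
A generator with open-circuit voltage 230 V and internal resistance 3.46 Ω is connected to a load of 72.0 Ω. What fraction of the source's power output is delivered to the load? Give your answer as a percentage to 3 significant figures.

95.4 %

The source delivers εI, of which I²R reaches the load and I²r is lost; since I is common, η = R/(R+r).
η = R / (R + r) = 72.0 / (72.0 + 3.46) = 0.9541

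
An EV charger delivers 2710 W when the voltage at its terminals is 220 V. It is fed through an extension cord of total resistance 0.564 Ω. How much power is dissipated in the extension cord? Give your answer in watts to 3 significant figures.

The extension cord and load are in series, so the same current flows in both; the loss is I²R_line.
I = P / V = 2710 / 220 = 12.32 A through the extension cord.
P_line = I² R_line = (12.32)² × 0.564 = 85.58 W

85.6 W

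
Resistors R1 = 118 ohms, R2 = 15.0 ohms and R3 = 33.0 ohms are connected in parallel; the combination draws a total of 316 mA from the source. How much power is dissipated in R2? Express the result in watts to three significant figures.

The branches share the same voltage, but only the total current is given — find V from the equivalent resistance first.
1/R_eq = 1/118 + 1/15.0 + 1/33.0 ⇒ R_eq = 9.484 Ω
V = I_total × R_eq = 0.3160 × 9.484 = 2.997 V
P_R2 = V² / R2 = (2.997)² / 15.0 = 0.5987 W

0.599 W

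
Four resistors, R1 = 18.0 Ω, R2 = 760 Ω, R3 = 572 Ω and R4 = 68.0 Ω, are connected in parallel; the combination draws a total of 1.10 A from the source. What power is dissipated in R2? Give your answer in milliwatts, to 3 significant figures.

We need the common branch voltage; get it from I_total × R_eq, then P = V²/R for the branch.
1/R_eq = 1/18.0 + 1/760 + 1/572 + 1/68.0 ⇒ R_eq = 13.64 Ω
V = I_total × R_eq = 1.100 × 13.64 = 15.00 V
P_R2 = V² / R2 = (15.00)² / 760 = 0.2961 W

296 mW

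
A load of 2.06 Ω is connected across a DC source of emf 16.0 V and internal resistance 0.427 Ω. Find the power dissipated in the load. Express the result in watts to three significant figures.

The internal resistance and the load are in series, so the same I flows through both; get I from ε/(r+R), then I²R for the load.
I = ε / (r + R) = 16.0 / (0.427 + 2.06) = 6.433 A
P_load = I² R = (6.433)² × 2.06 = 85.26 W

85.3 W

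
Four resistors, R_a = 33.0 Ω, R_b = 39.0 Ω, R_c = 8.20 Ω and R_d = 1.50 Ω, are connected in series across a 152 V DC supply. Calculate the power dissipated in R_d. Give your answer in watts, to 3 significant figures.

Series elements share the same current, so find I first, then use P = I²R.
R_total = 33.0 + 39.0 + 8.20 + 1.50 = 81.70 Ω
I = V / R_total = 152 / 81.70 = 1.860 A
P_R_d = I² × R_d = (1.860)² × 1.50 = 5.192 W

5.19 W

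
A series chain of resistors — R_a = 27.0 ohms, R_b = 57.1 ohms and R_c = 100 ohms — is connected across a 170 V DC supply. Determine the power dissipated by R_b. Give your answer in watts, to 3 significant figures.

Every series element carries the same I. Get I from the total resistance, then P = I² × R_b.
R_total = 27.0 + 57.1 + 100 = 184.1 Ω
I = V / R_total = 170 / 184.1 = 0.9234 A
P_R_b = I² × R_b = (0.9234)² × 57.1 = 48.69 W

48.7 W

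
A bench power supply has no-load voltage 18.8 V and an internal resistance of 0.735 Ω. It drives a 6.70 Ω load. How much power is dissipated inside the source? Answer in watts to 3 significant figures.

4.70 W

The source's internal resistance is just another series element carrying I; its dissipation is I²r.
I = ε / (r + R) = 18.8 / (0.735 + 6.70) = 2.529 A
P_int = I² r = (2.529)² × 0.735 = 4.699 W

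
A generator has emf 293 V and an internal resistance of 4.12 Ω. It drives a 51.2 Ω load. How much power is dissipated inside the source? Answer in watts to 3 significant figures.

116 W

The source's internal resistance is just another series element carrying I; its dissipation is I²r.
I = ε / (r + R) = 293 / (4.12 + 51.2) = 5.296 A
P_int = I² r = (5.296)² × 4.12 = 115.6 W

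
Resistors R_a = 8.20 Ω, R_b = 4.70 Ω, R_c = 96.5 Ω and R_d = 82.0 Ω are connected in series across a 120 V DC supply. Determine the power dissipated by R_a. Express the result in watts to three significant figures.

The current is common to all series resistors; compute it, then apply P = I²R for the target.
R_total = 8.20 + 4.70 + 96.5 + 82.0 = 191.4 Ω
I = V / R_total = 120 / 191.4 = 0.6270 A
P_R_a = I² × R_a = (0.6270)² × 8.20 = 3.223 W

3.22 W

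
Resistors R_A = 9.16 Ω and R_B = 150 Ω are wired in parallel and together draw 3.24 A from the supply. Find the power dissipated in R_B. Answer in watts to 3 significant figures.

Parallel branches share V, not I — compute V via R_eq, then use V²/R for the target branch.
1/R_eq = 1/9.16 + 1/150 ⇒ R_eq = 8.633 Ω
V = I_total × R_eq = 3.240 × 8.633 = 27.97 V
P_R_B = V² / R_B = (27.97)² / 150 = 5.216 W

5.22 W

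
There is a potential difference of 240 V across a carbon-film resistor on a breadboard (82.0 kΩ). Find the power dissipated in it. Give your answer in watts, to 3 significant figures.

0.702 W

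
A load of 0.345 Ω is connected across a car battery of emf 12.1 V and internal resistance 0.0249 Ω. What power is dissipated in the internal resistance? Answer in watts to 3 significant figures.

Internal loss is I²r, with I set by the total series resistance r+R.
I = ε / (r + R) = 12.1 / (0.0249 + 0.345) = 32.71 A
P_int = I² r = (32.71)² × 0.0249 = 26.64 W

26.6 W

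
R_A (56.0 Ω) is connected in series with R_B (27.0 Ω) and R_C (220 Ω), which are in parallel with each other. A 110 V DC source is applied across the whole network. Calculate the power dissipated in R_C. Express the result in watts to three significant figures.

4.96 W

Replace R_B and R_C with their parallel equivalent so the circuit becomes R_A in series with R_p.
R_p = (27.0×220)/(27.0+220) = 24.05 Ω
R_total = 56.0 + 24.05 = 80.05 Ω
I = V / R_total = 110 / 80.05 = 1.374 A
Voltage across the parallel pair: V_p = I × R_p = 1.374 × 24.05 = 33.05 V
With V_p across R_C, its power is V_p²/R_C.
P_R_C = (33.05)² / 220 = 4.964 W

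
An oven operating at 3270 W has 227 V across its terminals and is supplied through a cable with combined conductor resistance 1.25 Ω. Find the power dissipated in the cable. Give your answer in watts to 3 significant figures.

Line loss is just I²R for the cable — we know both I and R_line directly.
I = P / V = 3270 / 227 = 14.41 A through the cable.
P_line = I² R_line = (14.41)² × 1.25 = 259.4 W

259 W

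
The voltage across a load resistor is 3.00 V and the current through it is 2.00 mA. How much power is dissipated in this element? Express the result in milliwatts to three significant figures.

V and I are known directly — P = V I, no intermediate step needed.
P = 3.00 V × 0.002000 A = 0.006000 W

6.00 mW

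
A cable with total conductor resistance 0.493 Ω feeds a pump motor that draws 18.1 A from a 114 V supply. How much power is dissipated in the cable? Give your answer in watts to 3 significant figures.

162 W

The cable and load are in series, so the same current flows in both; the loss is I²R_line.
The cable carries the full 18.1 A.
P_line = I² R_line = (18.10)² × 0.493 = 161.5 W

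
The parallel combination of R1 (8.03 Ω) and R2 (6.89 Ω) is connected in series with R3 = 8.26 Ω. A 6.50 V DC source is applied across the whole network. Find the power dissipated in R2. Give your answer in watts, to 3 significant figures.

Reduce the parallel combination to a single R_p; the circuit then becomes R_p in series with the remaining resistor.
R_p = (8.03×6.89)/(8.03+6.89) = 3.708 Ω
R_total = R_p + 8.26 = 3.708 + 8.26 = 11.97 Ω
I = V / R_total = 6.50 / 11.97 = 0.5431 A
Voltage across the parallel pair: V_p = I × R_p = 0.5431 × 3.708 = 2.014 V
R2 sits across V_p; its power is V_p²/R.
P_R2 = (2.014)² / 6.89 = 0.5887 W

0.589 W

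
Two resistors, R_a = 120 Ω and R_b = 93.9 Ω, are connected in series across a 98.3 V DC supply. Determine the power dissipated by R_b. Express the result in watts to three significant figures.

19.8 W

Series elements share the same current, so find I first, then use P = I²R.
R_total = 120 + 93.9 = 213.9 Ω
I = V / R_total = 98.3 / 213.9 = 0.4596 A
P_R_b = I² × R_b = (0.4596)² × 93.9 = 19.83 W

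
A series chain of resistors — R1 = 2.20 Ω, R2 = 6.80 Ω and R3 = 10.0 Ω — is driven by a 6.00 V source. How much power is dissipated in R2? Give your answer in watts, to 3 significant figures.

Since the resistors are in series they all carry the loop current I = V/R_total; the power in any one is I²R.
R_total = 2.20 + 6.80 + 10.0 = 19.00 Ω
I = V / R_total = 6.00 / 19.00 = 0.3158 A
P_R2 = I² × R2 = (0.3158)² × 6.80 = 0.6781 W

0.678 W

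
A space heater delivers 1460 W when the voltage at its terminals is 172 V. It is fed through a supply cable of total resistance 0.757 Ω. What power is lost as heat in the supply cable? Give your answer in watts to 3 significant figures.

The supply cable and load are in series, so the same current flows in both; the loss is I²R_line.
I = P / V = 1460 / 172 = 8.488 A through the supply cable.
P_line = I² R_line = (8.488)² × 0.757 = 54.54 W

54.5 W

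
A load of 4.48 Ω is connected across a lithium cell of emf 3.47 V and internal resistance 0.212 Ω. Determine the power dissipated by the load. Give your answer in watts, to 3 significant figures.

Find the circuit current first, then P = I²R for the load (series elements share I).
I = ε / (r + R) = 3.47 / (0.212 + 4.48) = 0.7396 A
P_load = I² R = (0.7396)² × 4.48 = 2.450 W

2.45 W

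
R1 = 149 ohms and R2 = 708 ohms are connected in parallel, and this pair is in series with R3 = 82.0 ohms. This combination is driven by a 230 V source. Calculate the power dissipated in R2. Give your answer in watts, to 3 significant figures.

First find R_p for the parallel pair, then treat R_p + R3 as a series loop.
R_p = (149×708)/(149+708) = 123.1 Ω
R_total = R_p + 82.0 = 123.1 + 82.0 = 205.1 Ω
I = V / R_total = 230 / 205.1 = 1.121 A
Voltage across the parallel pair: V_p = I × R_p = 1.121 × 123.1 = 138.0 V
R2 has V_p across it, so P = V_p²/R2.
P_R2 = (138.0)² / 708 = 26.91 W

26.9 W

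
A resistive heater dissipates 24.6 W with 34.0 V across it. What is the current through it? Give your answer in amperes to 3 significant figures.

0.724 A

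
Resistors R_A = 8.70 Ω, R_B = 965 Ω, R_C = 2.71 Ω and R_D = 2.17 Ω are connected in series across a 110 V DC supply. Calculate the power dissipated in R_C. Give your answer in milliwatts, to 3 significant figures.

Series elements share the same current, so find I first, then use P = I²R.
R_total = 8.70 + 965 + 2.71 + 2.17 = 978.6 Ω
I = V / R_total = 110 / 978.6 = 0.1124 A
P_R_C = I² × R_C = (0.1124)² × 2.71 = 0.03424 W

34.2 mW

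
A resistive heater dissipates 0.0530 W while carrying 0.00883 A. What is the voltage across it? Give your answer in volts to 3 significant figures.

From P = V I = I²R = V²/R, with the two given quantities we get V = P / I.
V = 0.0530 / 0.008830 = 6.002 V

6.00 V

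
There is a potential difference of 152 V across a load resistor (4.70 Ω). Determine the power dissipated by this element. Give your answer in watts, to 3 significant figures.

4920 W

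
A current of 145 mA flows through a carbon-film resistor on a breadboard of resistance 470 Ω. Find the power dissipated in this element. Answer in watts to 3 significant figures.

The current through and the resistance of the element are both given; use P = I²R.
P = (0.1450 A)² × 470 Ω = 9.882 W

9.88 W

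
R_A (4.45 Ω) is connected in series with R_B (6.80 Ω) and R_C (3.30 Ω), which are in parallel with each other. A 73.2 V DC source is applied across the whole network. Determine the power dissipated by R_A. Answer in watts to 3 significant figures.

536 W

Reduce the parallel pair to R_p first; the network is then a simple series string.
R_p = (6.80×3.30)/(6.80+3.30) = 2.222 Ω
R_total = 4.45 + 2.222 = 6.672 Ω
I = V / R_total = 73.2 / 6.672 = 10.97 A
R_A carries the full series current, so P = I²R.
P_R_A = (10.97)² × 4.45 = 535.7 W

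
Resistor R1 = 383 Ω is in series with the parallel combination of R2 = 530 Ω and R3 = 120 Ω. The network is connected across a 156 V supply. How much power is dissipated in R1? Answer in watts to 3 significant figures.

Replace R2 and R3 with their parallel equivalent so the circuit becomes R1 in series with R_p.
R_p = (530×120)/(530+120) = 97.85 Ω
R_total = 383 + 97.85 = 480.8 Ω
I = V / R_total = 156 / 480.8 = 0.3244 A
All the current flows through R1; use P = I²R.
P_R1 = (0.3244)² × 383 = 40.31 W

40.3 W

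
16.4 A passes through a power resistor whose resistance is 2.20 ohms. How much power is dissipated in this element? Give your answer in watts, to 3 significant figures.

592 W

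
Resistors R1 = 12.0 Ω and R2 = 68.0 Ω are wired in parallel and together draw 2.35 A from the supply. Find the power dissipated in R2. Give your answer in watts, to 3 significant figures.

8.45 W

We need the common branch voltage; get it from I_total × R_eq, then P = V²/R for the branch.
1/R_eq = 1/12.0 + 1/68.0 ⇒ R_eq = 10.20 Ω
V = I_total × R_eq = 2.350 × 10.20 = 23.97 V
P_R2 = V² / R2 = (23.97)² / 68.0 = 8.449 W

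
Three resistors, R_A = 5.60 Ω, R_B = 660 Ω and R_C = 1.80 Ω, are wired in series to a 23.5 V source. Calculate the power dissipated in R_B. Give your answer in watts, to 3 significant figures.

0.818 W

The current is common to all series resistors; compute it, then apply P = I²R for the target.
R_total = 5.60 + 660 + 1.80 = 667.4 Ω
I = V / R_total = 23.5 / 667.4 = 0.03521 A
P_R_B = I² × R_B = (0.03521)² × 660 = 0.8183 W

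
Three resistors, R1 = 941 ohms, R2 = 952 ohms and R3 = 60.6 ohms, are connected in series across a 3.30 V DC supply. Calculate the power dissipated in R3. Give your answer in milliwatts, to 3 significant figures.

0.173 mW

Since the resistors are in series they all carry the loop current I = V/R_total; the power in any one is I²R.
R_total = 941 + 952 + 60.6 = 1954 Ω
I = V / R_total = 3.30 / 1954 = 0.001689 A
P_R3 = I² × R3 = (0.001689)² × 60.6 = 0.0001729 W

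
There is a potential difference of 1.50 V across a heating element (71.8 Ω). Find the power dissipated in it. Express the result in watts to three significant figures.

0.0313 W

We know the drop across the element and its resistance — P = V²/R, one step.
P = (1.50 V)² / 71.8 Ω = 0.03134 W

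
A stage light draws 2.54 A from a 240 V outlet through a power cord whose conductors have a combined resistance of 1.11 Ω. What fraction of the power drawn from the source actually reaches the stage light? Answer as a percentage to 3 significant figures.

98.8 %

The power cord carries the full 2.54 A.
P_line = I² R_line = (2.540)² × 1.11 = 7.161 W
P_source = V I = 240 × 2.540 = 609.6 W; P_load = 602.4 W
η = P_load / P_source = 602.4 / 609.6 = 0.9883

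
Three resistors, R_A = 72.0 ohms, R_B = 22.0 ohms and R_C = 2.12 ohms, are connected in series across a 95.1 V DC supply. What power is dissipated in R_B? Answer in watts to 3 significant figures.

Series elements share the same current, so find I first, then use P = I²R.
R_total = 72.0 + 22.0 + 2.12 = 96.12 Ω
I = V / R_total = 95.1 / 96.12 = 0.9894 A
P_R_B = I² × R_B = (0.9894)² × 22.0 = 21.54 W

21.5 W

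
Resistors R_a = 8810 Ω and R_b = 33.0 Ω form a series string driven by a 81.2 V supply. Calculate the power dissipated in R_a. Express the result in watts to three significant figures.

0.743 W

Every series element carries the same I. Get I from the total resistance, then P = I² × R_a.
R_total = 8810 + 33.0 = 8843 Ω
I = V / R_total = 81.2 / 8843 = 0.009182 A
P_R_a = I² × R_a = (0.009182)² × 8810 = 0.7428 W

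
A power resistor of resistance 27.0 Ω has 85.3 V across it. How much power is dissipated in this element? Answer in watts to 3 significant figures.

269 W

Voltage and resistance are given, so P = V²/R is the one-step route.
P = (85.3 V)² / 27.0 Ω = 269.5 W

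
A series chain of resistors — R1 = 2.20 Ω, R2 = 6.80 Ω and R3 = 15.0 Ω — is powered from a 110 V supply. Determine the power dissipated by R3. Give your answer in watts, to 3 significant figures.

315 W

Every series element carries the same I. Get I from the total resistance, then P = I² × R3.
R_total = 2.20 + 6.80 + 15.0 = 24.00 Ω
I = V / R_total = 110 / 24.00 = 4.583 A
P_R3 = I² × R3 = (4.583)² × 15.0 = 315.1 W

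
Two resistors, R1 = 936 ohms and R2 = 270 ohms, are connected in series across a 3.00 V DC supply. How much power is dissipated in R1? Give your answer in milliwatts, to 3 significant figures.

The current is common to all series resistors; compute it, then apply P = I²R for the target.
R_total = 936 + 270 = 1206 Ω
I = V / R_total = 3.00 / 1206 = 0.002488 A
P_R1 = I² × R1 = (0.002488)² × 936 = 0.005792 W

5.79 mW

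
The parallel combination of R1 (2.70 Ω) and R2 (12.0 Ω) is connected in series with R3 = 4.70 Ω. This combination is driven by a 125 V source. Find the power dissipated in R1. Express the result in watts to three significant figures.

First find R_p for the parallel pair, then treat R_p + R3 as a series loop.
R_p = (2.70×12.0)/(2.70+12.0) = 2.204 Ω
R_total = R_p + 4.70 = 2.204 + 4.70 = 6.904 Ω
I = V / R_total = 125 / 6.904 = 18.11 A
Voltage across the parallel pair: V_p = I × R_p = 18.11 × 2.204 = 39.91 V
R1 has V_p across it, so P = V_p²/R1.
P_R1 = (39.91)² / 2.70 = 589.8 W

590 W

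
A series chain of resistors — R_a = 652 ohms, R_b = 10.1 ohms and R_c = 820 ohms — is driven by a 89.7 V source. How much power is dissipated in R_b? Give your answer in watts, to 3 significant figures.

0.0370 W

Since the resistors are in series they all carry the loop current I = V/R_total; the power in any one is I²R.
R_total = 652 + 10.1 + 820 = 1482 Ω
I = V / R_total = 89.7 / 1482 = 0.06052 A
P_R_b = I² × R_b = (0.06052)² × 10.1 = 0.03700 W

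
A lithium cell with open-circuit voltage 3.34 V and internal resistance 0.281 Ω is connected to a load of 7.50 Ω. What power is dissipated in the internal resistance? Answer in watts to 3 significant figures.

The source's internal resistance is just another series element carrying I; its dissipation is I²r.
I = ε / (r + R) = 3.34 / (0.281 + 7.50) = 0.4293 A
P_int = I² r = (0.4293)² × 0.281 = 0.05178 W

0.0518 W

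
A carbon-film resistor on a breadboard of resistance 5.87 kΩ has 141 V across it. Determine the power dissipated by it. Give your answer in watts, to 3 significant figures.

3.39 W

V and R are stated; P = V²/R avoids computing the current.
P = (141 V)² / 5870 Ω = 3.387 W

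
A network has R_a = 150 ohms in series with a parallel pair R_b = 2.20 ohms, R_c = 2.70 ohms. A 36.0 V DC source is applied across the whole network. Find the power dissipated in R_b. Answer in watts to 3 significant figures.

First combine the parallel branches into one equivalent R_p, then R_a + R_p is a series pair.
R_p = (2.20×2.70)/(2.20+2.70) = 1.212 Ω
R_total = 150 + 1.212 = 151.2 Ω
I = V / R_total = 36.0 / 151.2 = 0.2381 A
Voltage across the parallel pair: V_p = I × R_p = 0.2381 × 1.212 = 0.2886 V
R_b sees V_p directly, so P = V_p² / R_b.
P_R_b = (0.2886)² / 2.20 = 0.03786 W

0.0379 W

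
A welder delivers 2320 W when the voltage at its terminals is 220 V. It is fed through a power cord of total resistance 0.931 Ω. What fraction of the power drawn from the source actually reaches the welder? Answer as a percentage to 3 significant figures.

I = P / V = 2320 / 220 = 10.55 A through the power cord.
P_line = I² R_line = (10.55)² × 0.931 = 103.5 W
P_source = P_load + P_line = 2320 + 103.5 = 2424 W
η = P_load / P_source = 2320 / 2424 = 0.9573

95.7 %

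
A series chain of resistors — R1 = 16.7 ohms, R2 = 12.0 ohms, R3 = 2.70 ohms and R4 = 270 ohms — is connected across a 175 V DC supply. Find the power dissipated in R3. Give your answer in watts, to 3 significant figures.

0.910 W

The current is common to all series resistors; compute it, then apply P = I²R for the target.
R_total = 16.7 + 12.0 + 2.70 + 270 = 301.4 Ω
I = V / R_total = 175 / 301.4 = 0.5806 A
P_R3 = I² × R3 = (0.5806)² × 2.70 = 0.9102 W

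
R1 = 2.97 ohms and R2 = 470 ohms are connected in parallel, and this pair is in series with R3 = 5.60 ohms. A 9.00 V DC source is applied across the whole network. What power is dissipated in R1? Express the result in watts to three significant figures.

3.25 W

Combine R1 and R2 into their parallel equivalent first, reducing the network to two series resistors.
R_p = (2.97×470)/(2.97+470) = 2.951 Ω
R_total = R_p + 5.60 = 2.951 + 5.60 = 8.551 Ω
I = V / R_total = 9.00 / 8.551 = 1.052 A
Voltage across the parallel pair: V_p = I × R_p = 1.052 × 2.951 = 3.106 V
R1 sits across V_p; its power is V_p²/R.
P_R1 = (3.106)² / 2.97 = 3.249 W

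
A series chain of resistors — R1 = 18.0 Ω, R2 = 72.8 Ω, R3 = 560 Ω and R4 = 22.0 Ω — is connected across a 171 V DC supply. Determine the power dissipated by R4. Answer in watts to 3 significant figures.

1.42 W

Since the resistors are in series they all carry the loop current I = V/R_total; the power in any one is I²R.
R_total = 18.0 + 72.8 + 560 + 22.0 = 672.8 Ω
I = V / R_total = 171 / 672.8 = 0.2542 A
P_R4 = I² × R4 = (0.2542)² × 22.0 = 1.421 W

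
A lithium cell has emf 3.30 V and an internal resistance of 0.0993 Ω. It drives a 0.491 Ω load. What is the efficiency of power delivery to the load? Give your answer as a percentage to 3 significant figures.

83.2 %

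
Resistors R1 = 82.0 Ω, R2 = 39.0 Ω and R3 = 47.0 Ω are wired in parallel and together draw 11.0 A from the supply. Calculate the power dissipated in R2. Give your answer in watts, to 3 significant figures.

888 W

We need the common branch voltage; get it from I_total × R_eq, then P = V²/R for the branch.
1/R_eq = 1/82.0 + 1/39.0 + 1/47.0 ⇒ R_eq = 16.92 Ω
V = I_total × R_eq = 11.00 × 16.92 = 186.1 V
P_R2 = V² / R2 = (186.1)² / 39.0 = 887.9 W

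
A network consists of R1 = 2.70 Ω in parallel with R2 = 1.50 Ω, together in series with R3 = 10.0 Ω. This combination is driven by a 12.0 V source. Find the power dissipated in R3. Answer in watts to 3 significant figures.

First find R_p for the parallel pair, then treat R_p + R3 as a series loop.
R_p = (2.70×1.50)/(2.70+1.50) = 0.9643 Ω
R_total = R_p + 10.0 = 0.9643 + 10.0 = 10.96 Ω
I = V / R_total = 12.0 / 10.96 = 1.094 A
R3 is the series element, so its power is I²R.
P_R3 = (1.094)² × 10.0 = 11.98 W

12.0 W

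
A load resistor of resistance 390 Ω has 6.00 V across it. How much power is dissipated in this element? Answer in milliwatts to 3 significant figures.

92.3 mW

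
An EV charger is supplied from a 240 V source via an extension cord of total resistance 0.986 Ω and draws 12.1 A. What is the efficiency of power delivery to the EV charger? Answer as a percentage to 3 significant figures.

The extension cord carries the full 12.1 A.
P_line = I² R_line = (12.10)² × 0.986 = 144.4 W
P_source = V I = 240 × 12.10 = 2904 W; P_load = 2760 W
η = P_load / P_source = 2760 / 2904 = 0.9503

95.0 %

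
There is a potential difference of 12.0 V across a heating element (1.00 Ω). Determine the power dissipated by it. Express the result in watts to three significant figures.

V and R are stated; P = V²/R avoids computing the current.
P = (12.0 V)² / 1.00 Ω = 144.0 W

144 W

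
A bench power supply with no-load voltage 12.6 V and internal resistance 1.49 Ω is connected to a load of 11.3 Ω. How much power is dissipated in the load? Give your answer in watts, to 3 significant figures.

11.0 W

With r and R in series, I = ε/(r+R); the load dissipates I²R.
I = ε / (r + R) = 12.6 / (1.49 + 11.3) = 0.9851 A
P_load = I² R = (0.9851)² × 11.3 = 10.97 W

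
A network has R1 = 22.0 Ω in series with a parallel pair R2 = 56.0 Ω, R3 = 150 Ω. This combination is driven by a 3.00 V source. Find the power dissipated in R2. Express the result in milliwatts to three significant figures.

67.8 mW

Replace R2 and R3 with their parallel equivalent so the circuit becomes R1 in series with R_p.
R_p = (56.0×150)/(56.0+150) = 40.78 Ω
R_total = 22.0 + 40.78 = 62.78 Ω
I = V / R_total = 3.00 / 62.78 = 0.04779 A
Voltage across the parallel pair: V_p = I × R_p = 0.04779 × 40.78 = 1.949 V
R2 is across V_p, so use P = V²/R for that branch.
P_R2 = (1.949)² / 56.0 = 0.06781 W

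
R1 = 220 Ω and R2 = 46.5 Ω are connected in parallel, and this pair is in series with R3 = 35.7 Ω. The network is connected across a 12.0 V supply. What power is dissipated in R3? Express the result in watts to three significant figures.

0.937 W

Collapse the R1‖R2 pair into one equivalent R_p; then R_p and R3 form a series string.
R_p = (220×46.5)/(220+46.5) = 38.39 Ω
R_total = R_p + 35.7 = 38.39 + 35.7 = 74.09 Ω
I = V / R_total = 12.0 / 74.09 = 0.1620 A
R3 is the series element, so its power is I²R.
P_R3 = (0.1620)² × 35.7 = 0.9366 W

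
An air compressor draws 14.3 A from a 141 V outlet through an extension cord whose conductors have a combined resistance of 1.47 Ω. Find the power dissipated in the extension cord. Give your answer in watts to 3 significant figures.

301 W

Line loss is just I²R for the cable — we know both I and R_line directly.
The extension cord carries the full 14.3 A.
P_line = I² R_line = (14.30)² × 1.47 = 300.6 W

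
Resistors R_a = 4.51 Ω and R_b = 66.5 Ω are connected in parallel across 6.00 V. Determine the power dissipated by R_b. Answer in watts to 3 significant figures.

Every branch has 6.00 V across it, so for R_b the power is simply V²/R.
P_R_b = V² / R_b = (6.00)² / 66.5 Ω = 0.5414 W

0.541 W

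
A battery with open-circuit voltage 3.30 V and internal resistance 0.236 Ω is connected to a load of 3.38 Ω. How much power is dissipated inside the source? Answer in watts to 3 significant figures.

0.197 W

The internal resistance carries the same current as the load; P_int = I²r.
I = ε / (r + R) = 3.30 / (0.236 + 3.38) = 0.9126 A
P_int = I² r = (0.9126)² × 0.236 = 0.1966 W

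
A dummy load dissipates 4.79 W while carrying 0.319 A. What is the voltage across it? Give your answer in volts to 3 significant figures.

15.0 V

The two known quantities fix the third via V = P / I.
V = 4.79 / 0.3190 = 15.02 V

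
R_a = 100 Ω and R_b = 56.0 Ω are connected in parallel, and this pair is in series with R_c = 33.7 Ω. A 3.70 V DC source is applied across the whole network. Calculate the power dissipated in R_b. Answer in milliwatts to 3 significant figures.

Reduce the parallel combination to a single R_p; the circuit then becomes R_p in series with the remaining resistor.
R_p = (100×56.0)/(100+56.0) = 35.90 Ω
R_total = R_p + 33.7 = 35.90 + 33.7 = 69.60 Ω
I = V / R_total = 3.70 / 69.60 = 0.05316 A
Voltage across the parallel pair: V_p = I × R_p = 0.05316 × 35.90 = 1.908 V
Use P = V²/R for R_b with V = V_p.
P_R_b = (1.908)² / 56.0 = 0.06504 W

65.0 mW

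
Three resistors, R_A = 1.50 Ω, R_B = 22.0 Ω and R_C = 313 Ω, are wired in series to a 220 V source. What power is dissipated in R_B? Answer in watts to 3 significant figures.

9.40 W

Series elements share the same current, so find I first, then use P = I²R.
R_total = 1.50 + 22.0 + 313 = 336.5 Ω
I = V / R_total = 220 / 336.5 = 0.6538 A
P_R_B = I² × R_B = (0.6538)² × 22.0 = 9.404 W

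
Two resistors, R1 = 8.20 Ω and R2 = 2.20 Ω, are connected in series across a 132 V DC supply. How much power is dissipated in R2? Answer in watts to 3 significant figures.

354 W

Series elements share the same current, so find I first, then use P = I²R.
R_total = 8.20 + 2.20 = 10.40 Ω
I = V / R_total = 132 / 10.40 = 12.69 A
P_R2 = I² × R2 = (12.69)² × 2.20 = 354.4 W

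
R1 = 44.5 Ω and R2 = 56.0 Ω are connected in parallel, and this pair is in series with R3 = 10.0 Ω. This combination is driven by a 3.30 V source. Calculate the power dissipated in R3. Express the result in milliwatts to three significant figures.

Combine R1 and R2 into their parallel equivalent first, reducing the network to two series resistors.
R_p = (44.5×56.0)/(44.5+56.0) = 24.80 Ω
R_total = R_p + 10.0 = 24.80 + 10.0 = 34.80 Ω
I = V / R_total = 3.30 / 34.80 = 0.09484 A
R3 carries the full series current, so P = I²R.
P_R3 = (0.09484)² × 10.0 = 0.08994 W

89.9 mW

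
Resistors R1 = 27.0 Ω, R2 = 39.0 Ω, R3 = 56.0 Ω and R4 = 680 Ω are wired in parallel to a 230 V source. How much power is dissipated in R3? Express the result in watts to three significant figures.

945 W

Parallel branches share the same voltage; P = V²/R gives the branch power in one step.
P_R3 = V² / R3 = (230)² / 56.0 Ω = 944.6 W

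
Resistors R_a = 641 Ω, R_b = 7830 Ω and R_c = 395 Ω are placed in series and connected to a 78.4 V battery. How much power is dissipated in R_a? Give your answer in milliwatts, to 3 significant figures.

50.1 mW

The current is common to all series resistors; compute it, then apply P = I²R for the target.
R_total = 641 + 7830 + 395 = 8866 Ω
I = V / R_total = 78.4 / 8866 = 0.008843 A
P_R_a = I² × R_a = (0.008843)² × 641 = 0.05012 W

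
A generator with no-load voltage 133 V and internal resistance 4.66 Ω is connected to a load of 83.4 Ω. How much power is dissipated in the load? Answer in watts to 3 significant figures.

Find the circuit current first, then P = I²R for the load (series elements share I).
I = ε / (r + R) = 133 / (4.66 + 83.4) = 1.510 A
P_load = I² R = (1.510)² × 83.4 = 190.2 W

190 W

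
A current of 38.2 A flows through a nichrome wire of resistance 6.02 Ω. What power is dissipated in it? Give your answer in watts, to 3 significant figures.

Current and resistance are given, so P = I²R is the direct form.
P = (38.20 A)² × 6.02 Ω = 8785 W

8780 W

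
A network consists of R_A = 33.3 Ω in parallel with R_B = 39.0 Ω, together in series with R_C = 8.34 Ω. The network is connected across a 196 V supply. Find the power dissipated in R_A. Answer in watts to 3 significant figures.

538 W

Collapse the R_A‖R_B pair into one equivalent R_p; then R_p and R_C form a series string.
R_p = (33.3×39.0)/(33.3+39.0) = 17.96 Ω
R_total = R_p + 8.34 = 17.96 + 8.34 = 26.30 Ω
I = V / R_total = 196 / 26.30 = 7.452 A
Voltage across the parallel pair: V_p = I × R_p = 7.452 × 17.96 = 133.9 V
R_A sits across V_p; its power is V_p²/R.
P_R_A = (133.9)² / 33.3 = 538.0 W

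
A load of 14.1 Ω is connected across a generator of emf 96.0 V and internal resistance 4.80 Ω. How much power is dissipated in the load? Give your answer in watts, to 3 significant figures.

364 W

With r and R in series, I = ε/(r+R); the load dissipates I²R.
I = ε / (r + R) = 96.0 / (4.80 + 14.1) = 5.079 A
P_load = I² R = (5.079)² × 14.1 = 363.8 W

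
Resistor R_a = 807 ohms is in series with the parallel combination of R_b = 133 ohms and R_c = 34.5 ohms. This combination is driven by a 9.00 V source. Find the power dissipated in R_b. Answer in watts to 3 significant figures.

First combine the parallel branches into one equivalent R_p, then R_a + R_p is a series pair.
R_p = (133×34.5)/(133+34.5) = 27.39 Ω
R_total = 807 + 27.39 = 834.4 Ω
I = V / R_total = 9.00 / 834.4 = 0.01079 A
Voltage across the parallel pair: V_p = I × R_p = 0.01079 × 27.39 = 0.2955 V
R_b sees V_p directly, so P = V_p² / R_b.
P_R_b = (0.2955)² / 133 = 0.0006565 W

0.000656 W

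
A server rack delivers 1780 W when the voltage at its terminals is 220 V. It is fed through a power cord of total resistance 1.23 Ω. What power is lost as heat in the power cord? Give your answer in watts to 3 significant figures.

Only the current and the line resistance are needed for the I²R loss.
I = P / V = 1780 / 220 = 8.091 A through the power cord.
P_line = I² R_line = (8.091)² × 1.23 = 80.52 W

80.5 W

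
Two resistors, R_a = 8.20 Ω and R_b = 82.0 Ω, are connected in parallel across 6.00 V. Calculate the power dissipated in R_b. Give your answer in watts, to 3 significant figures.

The supply voltage appears across each parallel branch — just use P = V²/R_b.
P_R_b = V² / R_b = (6.00)² / 82.0 Ω = 0.4390 W

0.439 W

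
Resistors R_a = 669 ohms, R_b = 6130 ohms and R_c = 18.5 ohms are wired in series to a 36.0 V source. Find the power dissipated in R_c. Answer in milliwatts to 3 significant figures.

Series elements share the same current, so find I first, then use P = I²R.
R_total = 669 + 6130 + 18.5 = 6818 Ω
I = V / R_total = 36.0 / 6818 = 0.005281 A
P_R_c = I² × R_c = (0.005281)² × 18.5 = 0.0005159 W

0.516 mW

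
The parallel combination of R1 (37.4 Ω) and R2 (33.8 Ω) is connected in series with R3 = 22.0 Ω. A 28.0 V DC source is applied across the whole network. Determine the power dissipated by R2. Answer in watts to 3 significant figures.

Collapse the R1‖R2 pair into one equivalent R_p; then R_p and R3 form a series string.
R_p = (37.4×33.8)/(37.4+33.8) = 17.75 Ω
R_total = R_p + 22.0 = 17.75 + 22.0 = 39.75 Ω
I = V / R_total = 28.0 / 39.75 = 0.7043 A
Voltage across the parallel pair: V_p = I × R_p = 0.7043 × 17.75 = 12.50 V
R2 has V_p across it, so P = V_p²/R2.
P_R2 = (12.50)² / 33.8 = 4.626 W

4.63 W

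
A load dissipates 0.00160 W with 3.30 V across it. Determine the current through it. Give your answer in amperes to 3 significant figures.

0.000485 A

Inverting the appropriate power form: I = P / V.
I = 0.00160 / 3.30 = 0.0004848 A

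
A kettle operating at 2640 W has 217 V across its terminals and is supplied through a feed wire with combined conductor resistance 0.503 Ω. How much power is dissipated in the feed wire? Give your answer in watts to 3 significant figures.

The feed wire is a series resistance carrying the load current; its dissipation is I²R_line.
I = P / V = 2640 / 217 = 12.17 A through the feed wire.
P_line = I² R_line = (12.17)² × 0.503 = 74.45 W

74.4 W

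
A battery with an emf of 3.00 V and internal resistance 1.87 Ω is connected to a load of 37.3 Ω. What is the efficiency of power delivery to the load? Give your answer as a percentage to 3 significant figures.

Efficiency is P_load / P_total. With a series r and R sharing the same I, P = I²R for each, so η = R/(R+r).
η = R / (R + r) = 37.3 / (37.3 + 1.87) = 0.9523

95.2 %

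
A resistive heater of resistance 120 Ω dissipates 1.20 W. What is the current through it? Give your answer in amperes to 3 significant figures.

0.100 A

Inverting the appropriate power form: I = √(P / R).
I = √(1.20 / 120) = 0.1000 A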